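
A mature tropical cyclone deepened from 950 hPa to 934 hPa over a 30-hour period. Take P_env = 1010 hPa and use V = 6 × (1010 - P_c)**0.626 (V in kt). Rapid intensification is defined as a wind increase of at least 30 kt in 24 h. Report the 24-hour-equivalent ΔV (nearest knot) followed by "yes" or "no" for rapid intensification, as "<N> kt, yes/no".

V₁: ΔP = 60, V ≈ 6 × 60^0.626 ≈ 77.85 kt.
V₂: ΔP = 76, V ≈ 6 × 76^0.626 ≈ 90.27 kt.
ΔV over 30 h = 12.42 kt → 24 h equivalent = 12.42 × 24/30 ≈ 9.94 kt.
10 kt < 30 kt ⇒ not rapid intensification.

10 kt, no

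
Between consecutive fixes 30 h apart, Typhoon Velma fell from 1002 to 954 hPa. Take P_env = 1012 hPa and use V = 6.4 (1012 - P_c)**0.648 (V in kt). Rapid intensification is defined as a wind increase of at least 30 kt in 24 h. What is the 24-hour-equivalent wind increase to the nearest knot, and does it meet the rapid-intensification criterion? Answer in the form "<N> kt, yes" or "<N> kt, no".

48 kt, yes

V₁: ΔP = 10, V ≈ 6.4 × 10^0.648 ≈ 28.46 kt.
V₂: ΔP = 58, V ≈ 6.4 × 58^0.648 ≈ 88.90 kt.
ΔV over 30 h = 60.44 kt → 24 h equivalent = 60.44 × 24/30 ≈ 48.35 kt.
48 kt ≥ 30 kt ⇒ rapid intensification.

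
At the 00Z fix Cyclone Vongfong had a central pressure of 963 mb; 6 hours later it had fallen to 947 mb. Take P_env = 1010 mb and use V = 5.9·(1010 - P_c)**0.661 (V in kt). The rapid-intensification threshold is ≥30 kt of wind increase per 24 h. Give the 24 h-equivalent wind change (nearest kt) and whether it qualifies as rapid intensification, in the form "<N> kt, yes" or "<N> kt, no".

V₁: ΔP = 47, V ≈ 5.9 × 47^0.661 ≈ 75.18 kt.
V₂: ΔP = 63, V ≈ 5.9 × 63^0.661 ≈ 91.25 kt.
ΔV over 6 h = 16.07 kt → 24 h equivalent = 16.07 × 24/6 ≈ 64.28 kt.
64 kt ≥ 30 kt ⇒ rapid intensification.

64 kt, yes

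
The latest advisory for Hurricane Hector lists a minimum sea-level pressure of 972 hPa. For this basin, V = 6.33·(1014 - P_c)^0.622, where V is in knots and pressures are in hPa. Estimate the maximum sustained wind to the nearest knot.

ΔP = 1014 − 972 = 42 hPa.
42^0.622 ≈ 10.225.
V ≈ 6.33 × 10.225 ≈ 64.7 kt.

65 kt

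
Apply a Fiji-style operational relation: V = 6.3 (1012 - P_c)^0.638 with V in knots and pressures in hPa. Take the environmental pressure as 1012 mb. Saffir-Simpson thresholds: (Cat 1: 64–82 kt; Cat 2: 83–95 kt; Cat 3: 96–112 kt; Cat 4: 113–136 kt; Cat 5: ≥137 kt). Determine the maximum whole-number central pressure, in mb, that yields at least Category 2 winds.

955 mb

Category 2 begins at V = 83 kt.
Required ΔP = (83/6.3)^(1/0.638) = 13.175^1.567 ≈ 56.90 mb.
P_c ≤ 1012 − 56.90 = 955.10, so the highest integer P_c is 955 mb.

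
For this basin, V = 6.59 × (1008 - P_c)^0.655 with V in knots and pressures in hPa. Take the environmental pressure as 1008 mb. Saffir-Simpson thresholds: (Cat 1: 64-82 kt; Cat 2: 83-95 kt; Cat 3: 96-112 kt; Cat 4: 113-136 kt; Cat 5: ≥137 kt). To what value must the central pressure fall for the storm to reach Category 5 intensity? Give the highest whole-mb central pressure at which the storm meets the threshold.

Category 5 begins at V = 137 kt.
Required ΔP = (137/6.59)^(1/0.655) = 20.789^1.527 ≈ 102.79 mb.
P_c ≤ 1008 − 102.79 = 905.21, so the highest integer P_c is 905 mb.

905 mb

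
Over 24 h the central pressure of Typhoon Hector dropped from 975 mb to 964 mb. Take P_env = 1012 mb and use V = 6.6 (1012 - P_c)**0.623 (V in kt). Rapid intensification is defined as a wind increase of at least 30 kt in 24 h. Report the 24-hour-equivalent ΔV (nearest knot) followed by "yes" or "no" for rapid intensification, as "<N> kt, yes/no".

11 kt, no

V₁: ΔP = 37, V ≈ 6.6 × 37^0.623 ≈ 62.59 kt.
V₂: ΔP = 48, V ≈ 6.6 × 48^0.623 ≈ 73.61 kt.
ΔV over 24 h = 11.02 kt → 24 h equivalent = 11.02 × 24/24 ≈ 11.02 kt.
11 kt < 30 kt ⇒ not rapid intensification.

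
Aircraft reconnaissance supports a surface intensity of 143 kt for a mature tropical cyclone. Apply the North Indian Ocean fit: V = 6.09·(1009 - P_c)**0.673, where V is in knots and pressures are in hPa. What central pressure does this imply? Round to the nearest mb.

ΔP = (V / 6.09)^(1/0.673) = (143/6.09)^1.486.
143/6.09 = 23.481; 23.481^1.486 ≈ 108.83 mb.
P_c = 1009 − 108.83 = 900.17 ≈ 900 mb.

900 mb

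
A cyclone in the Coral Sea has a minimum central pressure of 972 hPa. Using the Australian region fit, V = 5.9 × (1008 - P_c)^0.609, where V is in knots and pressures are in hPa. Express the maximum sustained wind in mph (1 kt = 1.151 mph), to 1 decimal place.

ΔP = 1008 − 972 = 36 hPa.
V ≈ 5.9 × 36^0.609 = 5.9 × 8.867 ≈ 52.317 kt.
52.317 × 1.151 ≈ 60.22 mph → 60.2 mph.

60.2 mph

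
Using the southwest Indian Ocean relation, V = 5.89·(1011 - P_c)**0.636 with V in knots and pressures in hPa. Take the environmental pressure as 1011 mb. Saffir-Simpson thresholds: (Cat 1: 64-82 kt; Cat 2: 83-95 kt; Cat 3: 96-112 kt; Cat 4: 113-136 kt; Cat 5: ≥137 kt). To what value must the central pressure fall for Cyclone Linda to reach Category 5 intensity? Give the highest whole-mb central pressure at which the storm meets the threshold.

Category 5 begins at V = 137 kt.
Required ΔP = (137/5.89)^(1/0.636) = 23.260^1.572 ≈ 140.85 mb.
P_c ≤ 1011 − 140.85 = 870.15, so the highest integer P_c is 870 mb.

870 mb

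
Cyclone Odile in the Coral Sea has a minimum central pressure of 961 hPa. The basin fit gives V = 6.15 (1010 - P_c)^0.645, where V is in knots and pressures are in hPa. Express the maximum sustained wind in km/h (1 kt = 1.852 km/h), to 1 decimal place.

140.2 km/h

ΔP = 1010 − 961 = 49 hPa.
V ≈ 6.15 × 49^0.645 = 6.15 × 12.308 ≈ 75.692 kt.
75.692 × 1.852 ≈ 140.18 km/h → 140.2 km/h.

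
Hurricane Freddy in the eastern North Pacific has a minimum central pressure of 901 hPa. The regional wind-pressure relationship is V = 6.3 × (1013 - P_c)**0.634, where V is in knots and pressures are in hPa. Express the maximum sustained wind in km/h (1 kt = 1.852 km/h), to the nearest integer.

232 km/h

ΔP = 1013 − 901 = 112 hPa.
V ≈ 6.3 × 112^0.634 = 6.3 × 19.916 ≈ 125.471 kt.
125.471 × 1.852 ≈ 232.37 km/h → 232 km/h.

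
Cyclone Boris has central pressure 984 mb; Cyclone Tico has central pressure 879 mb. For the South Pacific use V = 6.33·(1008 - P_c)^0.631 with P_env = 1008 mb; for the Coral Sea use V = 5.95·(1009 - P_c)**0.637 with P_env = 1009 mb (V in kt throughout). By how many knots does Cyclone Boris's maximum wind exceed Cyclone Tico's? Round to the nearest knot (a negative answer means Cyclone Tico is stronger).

Cyclone Boris: ΔP = 24; V ≈ 6.33 × 24^0.631 ≈ 47.02 kt.
Cyclone Tico: ΔP = 130; V ≈ 5.95 × 130^0.637 ≈ 132.16 kt.
Difference ≈ 47.02 − 132.16 = -85.14 → -85 kt.

-85 kt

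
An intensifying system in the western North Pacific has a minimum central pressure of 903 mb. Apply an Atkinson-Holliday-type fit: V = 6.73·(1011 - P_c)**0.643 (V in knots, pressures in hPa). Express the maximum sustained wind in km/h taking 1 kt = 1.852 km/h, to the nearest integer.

253 km/h

ΔP = 1011 − 903 = 108 mb.
V ≈ 6.73 × 108^0.643 = 6.73 × 20.300 ≈ 136.618 kt.
136.618 × 1.852 ≈ 253.02 km/h → 253 km/h.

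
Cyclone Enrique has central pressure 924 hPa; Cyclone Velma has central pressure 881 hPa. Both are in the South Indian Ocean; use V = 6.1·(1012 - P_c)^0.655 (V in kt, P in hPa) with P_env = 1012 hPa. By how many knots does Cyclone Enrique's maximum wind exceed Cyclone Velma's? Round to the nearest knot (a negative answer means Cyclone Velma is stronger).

-34 kt

Cyclone Enrique: ΔP = 88; V ≈ 6.1 × 88^0.655 ≈ 114.54 kt.
Cyclone Velma: ΔP = 131; V ≈ 6.1 × 131^0.655 ≈ 148.64 kt.
Difference ≈ 114.54 − 148.64 = -34.10 → -34 kt.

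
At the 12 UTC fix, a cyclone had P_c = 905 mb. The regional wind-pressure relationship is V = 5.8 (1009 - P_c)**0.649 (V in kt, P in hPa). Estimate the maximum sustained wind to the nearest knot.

ΔP = 1009 − 905 = 104 mb.
104^0.649 ≈ 20.373.
V ≈ 5.8 × 20.373 ≈ 118.2 kt.

118 kt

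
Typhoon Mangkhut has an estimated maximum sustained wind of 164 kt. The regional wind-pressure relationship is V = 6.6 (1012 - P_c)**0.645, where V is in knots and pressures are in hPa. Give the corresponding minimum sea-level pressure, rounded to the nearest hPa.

ΔP = (V / 6.6)^(1/0.645) = (164/6.6)^1.550.
164/6.6 = 24.848; 24.848^1.550 ≈ 145.63 hPa.
P_c = 1012 − 145.63 = 866.37 ≈ 866 hPa.

866 hPa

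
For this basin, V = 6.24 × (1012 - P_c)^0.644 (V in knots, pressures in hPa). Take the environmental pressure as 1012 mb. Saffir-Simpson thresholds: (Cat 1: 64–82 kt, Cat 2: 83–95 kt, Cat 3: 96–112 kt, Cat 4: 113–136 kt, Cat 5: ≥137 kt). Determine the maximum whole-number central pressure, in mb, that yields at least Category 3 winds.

942 mb

Category 3 begins at V = 96 kt.
Required ΔP = (96/6.24)^(1/0.644) = 15.385^1.553 ≈ 69.71 mb.
P_c ≤ 1012 − 69.71 = 942.29, so the highest integer P_c is 942 mb.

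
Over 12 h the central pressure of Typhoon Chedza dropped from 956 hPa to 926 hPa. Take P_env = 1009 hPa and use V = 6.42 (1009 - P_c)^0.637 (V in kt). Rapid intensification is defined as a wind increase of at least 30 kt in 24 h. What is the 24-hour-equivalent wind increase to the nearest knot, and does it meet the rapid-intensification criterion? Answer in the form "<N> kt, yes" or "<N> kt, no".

V₁: ΔP = 53, V ≈ 6.42 × 53^0.637 ≈ 80.52 kt.
V₂: ΔP = 83, V ≈ 6.42 × 83^0.637 ≈ 107.15 kt.
ΔV over 12 h = 26.63 kt → 24 h equivalent = 26.63 × 24/12 ≈ 53.26 kt.
53 kt ≥ 30 kt ⇒ rapid intensification.

53 kt, yes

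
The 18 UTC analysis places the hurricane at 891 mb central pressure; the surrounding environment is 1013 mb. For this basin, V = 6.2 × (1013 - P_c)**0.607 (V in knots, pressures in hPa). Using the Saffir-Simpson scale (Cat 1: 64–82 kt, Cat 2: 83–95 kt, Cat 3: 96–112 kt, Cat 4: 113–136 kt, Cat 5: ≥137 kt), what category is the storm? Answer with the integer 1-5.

ΔP = 1013 − 891 = 122 mb.
V ≈ 6.2 × 122^0.607 = 6.2 × 18.47 ≈ 115 kt.
115 kt falls in the Category 4 band.

4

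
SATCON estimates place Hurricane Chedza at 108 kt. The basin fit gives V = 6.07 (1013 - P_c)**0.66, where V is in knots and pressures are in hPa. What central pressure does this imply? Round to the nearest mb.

ΔP = (V / 6.07)^(1/0.66) = (108/6.07)^1.515.
108/6.07 = 17.792; 17.792^1.515 ≈ 78.40 mb.
P_c = 1013 − 78.40 = 934.60 ≈ 935 mb.

935 mb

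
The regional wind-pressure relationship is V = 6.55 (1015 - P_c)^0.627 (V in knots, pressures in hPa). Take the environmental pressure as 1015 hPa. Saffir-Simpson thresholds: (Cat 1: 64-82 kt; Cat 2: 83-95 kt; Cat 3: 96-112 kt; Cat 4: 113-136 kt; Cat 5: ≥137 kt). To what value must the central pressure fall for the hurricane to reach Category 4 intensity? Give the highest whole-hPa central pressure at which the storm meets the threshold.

921 hPa

Category 4 begins at V = 113 kt.
Required ΔP = (113/6.55)^(1/0.627) = 17.252^1.595 ≈ 93.89 hPa.
P_c ≤ 1015 − 93.89 = 921.11, so the highest integer P_c is 921 hPa.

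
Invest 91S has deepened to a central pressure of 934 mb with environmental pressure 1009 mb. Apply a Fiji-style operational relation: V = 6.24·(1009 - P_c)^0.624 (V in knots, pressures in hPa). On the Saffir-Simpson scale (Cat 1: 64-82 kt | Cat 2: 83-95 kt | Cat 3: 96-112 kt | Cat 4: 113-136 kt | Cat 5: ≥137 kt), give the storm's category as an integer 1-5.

2

ΔP = 1009 − 934 = 75 mb.
V ≈ 6.24 × 75^0.624 = 6.24 × 14.79 ≈ 92 kt.
92 kt falls in the Category 2 band.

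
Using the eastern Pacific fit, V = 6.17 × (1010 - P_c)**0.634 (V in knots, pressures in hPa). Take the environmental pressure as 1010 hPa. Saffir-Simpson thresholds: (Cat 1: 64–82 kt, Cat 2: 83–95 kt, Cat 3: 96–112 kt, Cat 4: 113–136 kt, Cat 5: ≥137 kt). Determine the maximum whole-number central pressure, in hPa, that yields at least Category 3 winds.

934 hPa

Category 3 begins at V = 96 kt.
Required ΔP = (96/6.17)^(1/0.634) = 15.559^1.577 ≈ 75.88 hPa.
P_c ≤ 1010 − 75.88 = 934.12, so the highest integer P_c is 934 hPa.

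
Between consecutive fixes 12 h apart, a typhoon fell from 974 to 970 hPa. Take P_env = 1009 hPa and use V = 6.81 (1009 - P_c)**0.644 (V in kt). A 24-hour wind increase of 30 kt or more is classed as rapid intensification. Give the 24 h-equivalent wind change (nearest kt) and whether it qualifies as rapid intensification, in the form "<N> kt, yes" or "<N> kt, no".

10 kt, no

V₁: ΔP = 35, V ≈ 6.81 × 35^0.644 ≈ 67.22 kt.
V₂: ΔP = 39, V ≈ 6.81 × 39^0.644 ≈ 72.08 kt.
ΔV over 12 h = 4.86 kt → 24 h equivalent = 4.86 × 24/12 ≈ 9.72 kt.
10 kt < 30 kt ⇒ not rapid intensification.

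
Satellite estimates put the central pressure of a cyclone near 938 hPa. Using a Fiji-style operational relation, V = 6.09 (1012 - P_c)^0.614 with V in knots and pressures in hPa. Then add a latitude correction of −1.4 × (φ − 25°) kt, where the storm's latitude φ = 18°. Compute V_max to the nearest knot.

95 kt

ΔP = 1012 − 938 = 74 hPa.
74^0.614 ≈ 14.051.
V ≈ 6.09 × 14.051 ≈ 85.6 kt.
Latitude correction: −1.4 × (18 − 25) = 9.8 kt.
Corrected V ≈ 95.4 kt → 95 kt.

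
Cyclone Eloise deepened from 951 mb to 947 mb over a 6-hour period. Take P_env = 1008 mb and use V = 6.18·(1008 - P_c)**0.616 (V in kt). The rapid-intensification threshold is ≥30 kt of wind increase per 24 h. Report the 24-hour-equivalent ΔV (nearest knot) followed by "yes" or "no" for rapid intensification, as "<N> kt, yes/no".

V₁: ΔP = 57, V ≈ 6.18 × 57^0.616 ≈ 74.58 kt.
V₂: ΔP = 61, V ≈ 6.18 × 61^0.616 ≈ 77.76 kt.
ΔV over 6 h = 3.18 kt → 24 h equivalent = 3.18 × 24/6 ≈ 12.72 kt.
13 kt < 30 kt ⇒ not rapid intensification.

13 kt, no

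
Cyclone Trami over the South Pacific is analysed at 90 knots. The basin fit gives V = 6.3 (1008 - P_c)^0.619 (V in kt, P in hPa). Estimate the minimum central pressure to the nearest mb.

ΔP = (V / 6.3)^(1/0.619) = (90/6.3)^1.616.
90/6.3 = 14.286; 14.286^1.616 ≈ 73.41 mb.
P_c = 1008 − 73.41 = 934.59 ≈ 935 mb.

935 mb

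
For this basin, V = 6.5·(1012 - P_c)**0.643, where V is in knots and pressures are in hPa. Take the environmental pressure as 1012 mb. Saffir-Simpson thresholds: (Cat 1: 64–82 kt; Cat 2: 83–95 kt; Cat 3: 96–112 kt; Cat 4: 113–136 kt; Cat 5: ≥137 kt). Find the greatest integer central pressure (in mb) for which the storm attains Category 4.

Category 4 begins at V = 113 kt.
Required ΔP = (113/6.5)^(1/0.643) = 17.385^1.555 ≈ 84.86 mb.
P_c ≤ 1012 − 84.86 = 927.14, so the highest integer P_c is 927 mb.

927 mb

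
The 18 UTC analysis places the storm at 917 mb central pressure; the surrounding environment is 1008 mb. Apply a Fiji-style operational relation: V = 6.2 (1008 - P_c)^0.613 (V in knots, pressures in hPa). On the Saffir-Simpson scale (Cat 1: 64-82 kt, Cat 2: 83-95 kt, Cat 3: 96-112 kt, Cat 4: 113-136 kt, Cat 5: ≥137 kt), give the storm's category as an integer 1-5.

3

ΔP = 1008 − 917 = 91 mb.
V ≈ 6.2 × 91^0.613 = 6.2 × 15.88 ≈ 98 kt.
98 kt falls in the Category 3 band.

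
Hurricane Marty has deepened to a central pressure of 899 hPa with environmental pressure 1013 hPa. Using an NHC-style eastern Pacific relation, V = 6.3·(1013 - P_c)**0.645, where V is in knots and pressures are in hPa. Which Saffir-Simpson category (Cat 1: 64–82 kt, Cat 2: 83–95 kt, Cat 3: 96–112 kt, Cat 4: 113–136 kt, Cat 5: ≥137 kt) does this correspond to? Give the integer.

4

ΔP = 1013 − 899 = 114 hPa.
V ≈ 6.3 × 114^0.645 = 6.3 × 21.22 ≈ 134 kt.
134 kt falls in the Category 4 band.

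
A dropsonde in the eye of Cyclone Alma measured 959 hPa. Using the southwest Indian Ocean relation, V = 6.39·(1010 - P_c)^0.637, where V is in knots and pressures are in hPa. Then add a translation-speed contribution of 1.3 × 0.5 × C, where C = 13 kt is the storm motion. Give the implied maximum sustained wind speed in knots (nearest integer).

ΔP = 1010 − 959 = 51 hPa.
51^0.637 ≈ 12.238.
V ≈ 6.39 × 12.238 ≈ 78.2 kt.
Translation term: 1.3 × 0.5 × 13 = 8.45 kt.
Corrected V ≈ 86.65 kt → 87 kt.

87 kt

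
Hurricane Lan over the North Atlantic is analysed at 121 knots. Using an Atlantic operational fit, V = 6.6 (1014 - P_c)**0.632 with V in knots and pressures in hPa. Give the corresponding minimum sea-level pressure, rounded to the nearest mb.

ΔP = (V / 6.6)^(1/0.632) = (121/6.6)^1.582.
121/6.6 = 18.333; 18.333^1.582 ≈ 99.72 mb.
P_c = 1014 − 99.72 = 914.28 ≈ 914 mb.

914 mb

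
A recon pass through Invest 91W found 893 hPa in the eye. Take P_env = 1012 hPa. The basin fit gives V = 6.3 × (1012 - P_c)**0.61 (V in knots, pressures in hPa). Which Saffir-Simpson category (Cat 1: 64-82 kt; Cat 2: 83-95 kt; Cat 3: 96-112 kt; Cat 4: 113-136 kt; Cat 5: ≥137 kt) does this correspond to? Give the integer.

ΔP = 1012 − 893 = 119 hPa.
V ≈ 6.3 × 119^0.61 = 6.3 × 18.45 ≈ 116 kt.
116 kt falls in the Category 4 band.

4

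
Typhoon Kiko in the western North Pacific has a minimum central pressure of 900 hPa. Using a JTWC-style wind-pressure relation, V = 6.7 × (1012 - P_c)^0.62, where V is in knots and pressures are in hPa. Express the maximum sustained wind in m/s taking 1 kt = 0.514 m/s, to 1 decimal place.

64.2 m/s

ΔP = 1012 − 900 = 112 hPa.
V ≈ 6.7 × 112^0.62 = 6.7 × 18.643 ≈ 124.908 kt.
124.908 × 0.514 ≈ 64.20 m/s → 64.2 m/s.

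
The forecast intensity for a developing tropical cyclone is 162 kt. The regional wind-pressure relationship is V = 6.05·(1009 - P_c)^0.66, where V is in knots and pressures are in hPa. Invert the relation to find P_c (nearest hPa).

863 hPa

ΔP = (V / 6.05)^(1/0.66) = (162/6.05)^1.515.
162/6.05 = 26.777; 26.777^1.515 ≈ 145.64 hPa.
P_c = 1009 − 145.64 = 863.36 ≈ 863 hPa.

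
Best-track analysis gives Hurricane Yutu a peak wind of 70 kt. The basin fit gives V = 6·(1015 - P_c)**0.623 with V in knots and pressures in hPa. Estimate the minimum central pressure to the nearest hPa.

ΔP = (V / 6)^(1/0.623) = (70/6)^1.605.
70/6 = 11.667; 11.667^1.605 ≈ 51.59 hPa.
P_c = 1015 − 51.59 = 963.41 ≈ 963 hPa.

963 hPa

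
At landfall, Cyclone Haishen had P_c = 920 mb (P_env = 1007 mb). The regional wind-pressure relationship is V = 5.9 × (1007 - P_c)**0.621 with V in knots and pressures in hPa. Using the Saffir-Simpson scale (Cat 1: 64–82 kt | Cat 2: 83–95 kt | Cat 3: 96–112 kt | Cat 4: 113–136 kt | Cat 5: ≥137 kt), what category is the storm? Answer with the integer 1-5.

2

ΔP = 1007 − 920 = 87 mb.
V ≈ 5.9 × 87^0.621 = 5.9 × 16.01 ≈ 94 kt.
94 kt falls in the Category 2 band.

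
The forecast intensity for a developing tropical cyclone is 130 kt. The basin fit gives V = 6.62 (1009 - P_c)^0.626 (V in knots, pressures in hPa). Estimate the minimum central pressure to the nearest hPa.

893 hPa

ΔP = (V / 6.62)^(1/0.626) = (130/6.62)^1.597.
130/6.62 = 19.637; 19.637^1.597 ≈ 116.31 hPa.
P_c = 1009 − 116.31 = 892.69 ≈ 893 hPa.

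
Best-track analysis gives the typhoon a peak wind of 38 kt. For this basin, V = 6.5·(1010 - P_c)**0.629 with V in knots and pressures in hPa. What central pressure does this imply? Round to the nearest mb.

993 mb

ΔP = (V / 6.5)^(1/0.629) = (38/6.5)^1.590.
38/6.5 = 5.846; 5.846^1.590 ≈ 16.56 mb.
P_c = 1010 − 16.56 = 993.44 ≈ 993 mb.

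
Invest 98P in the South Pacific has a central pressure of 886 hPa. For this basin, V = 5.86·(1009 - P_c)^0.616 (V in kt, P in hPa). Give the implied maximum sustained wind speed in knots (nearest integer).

ΔP = 1009 − 886 = 123 hPa.
123^0.616 ≈ 19.381.
V ≈ 5.86 × 19.381 ≈ 113.6 kt.

114 kt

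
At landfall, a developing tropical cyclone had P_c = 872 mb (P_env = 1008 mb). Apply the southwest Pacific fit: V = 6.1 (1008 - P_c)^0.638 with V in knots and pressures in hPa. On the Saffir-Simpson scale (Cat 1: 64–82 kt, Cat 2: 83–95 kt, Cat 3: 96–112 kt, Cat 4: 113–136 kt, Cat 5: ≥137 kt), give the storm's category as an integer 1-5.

5

ΔP = 1008 − 872 = 136 mb.
V ≈ 6.1 × 136^0.638 = 6.1 × 22.97 ≈ 140 kt.
140 kt falls in the Category 5 band.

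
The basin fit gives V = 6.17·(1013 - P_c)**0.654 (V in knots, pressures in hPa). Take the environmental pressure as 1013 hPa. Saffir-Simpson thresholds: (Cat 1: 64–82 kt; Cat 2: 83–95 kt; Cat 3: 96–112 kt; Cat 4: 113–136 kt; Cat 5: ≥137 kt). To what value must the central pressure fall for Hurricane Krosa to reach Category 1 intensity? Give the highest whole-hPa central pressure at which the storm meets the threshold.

977 hPa

Category 1 begins at V = 64 kt.
Required ΔP = (64/6.17)^(1/0.654) = 10.373^1.529 ≈ 35.76 hPa.
P_c ≤ 1013 − 35.76 = 977.24, so the highest integer P_c is 977 hPa.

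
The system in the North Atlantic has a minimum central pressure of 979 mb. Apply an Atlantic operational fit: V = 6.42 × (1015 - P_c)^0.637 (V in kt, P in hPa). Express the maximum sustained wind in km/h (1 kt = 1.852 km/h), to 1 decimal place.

116.6 km/h

ΔP = 1015 − 979 = 36 mb.
V ≈ 6.42 × 36^0.637 = 6.42 × 9.803 ≈ 62.936 kt.
62.936 × 1.852 ≈ 116.56 km/h → 116.6 km/h.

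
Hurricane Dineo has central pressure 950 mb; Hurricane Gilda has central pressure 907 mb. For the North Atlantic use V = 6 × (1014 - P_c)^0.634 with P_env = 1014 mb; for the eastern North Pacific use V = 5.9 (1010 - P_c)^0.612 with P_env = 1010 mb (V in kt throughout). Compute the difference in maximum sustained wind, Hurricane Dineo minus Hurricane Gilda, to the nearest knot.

Hurricane Dineo: ΔP = 64; V ≈ 6 × 64^0.634 ≈ 83.80 kt.
Hurricane Gilda: ΔP = 103; V ≈ 5.9 × 103^0.612 ≈ 100.63 kt.
Difference ≈ 83.80 − 100.63 = -16.83 → -17 kt.

-17 kt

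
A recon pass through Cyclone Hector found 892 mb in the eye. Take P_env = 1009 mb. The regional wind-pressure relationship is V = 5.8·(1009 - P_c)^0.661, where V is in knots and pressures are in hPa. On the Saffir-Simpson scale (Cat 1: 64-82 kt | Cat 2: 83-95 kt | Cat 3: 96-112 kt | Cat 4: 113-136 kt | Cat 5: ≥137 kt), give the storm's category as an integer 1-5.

4

ΔP = 1009 − 892 = 117 mb.
V ≈ 5.8 × 117^0.661 = 5.8 × 23.28 ≈ 135 kt.
135 kt falls in the Category 4 band.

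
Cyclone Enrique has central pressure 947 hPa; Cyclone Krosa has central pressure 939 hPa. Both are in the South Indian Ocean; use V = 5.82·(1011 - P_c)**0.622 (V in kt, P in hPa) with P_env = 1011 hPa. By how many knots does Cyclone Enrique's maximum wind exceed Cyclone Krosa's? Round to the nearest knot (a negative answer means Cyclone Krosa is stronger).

-6 kt

Cyclone Enrique: ΔP = 64; V ≈ 5.82 × 64^0.622 ≈ 77.33 kt.
Cyclone Krosa: ΔP = 72; V ≈ 5.82 × 72^0.622 ≈ 83.21 kt.
Difference ≈ 77.33 − 83.21 = -5.88 → -6 kt.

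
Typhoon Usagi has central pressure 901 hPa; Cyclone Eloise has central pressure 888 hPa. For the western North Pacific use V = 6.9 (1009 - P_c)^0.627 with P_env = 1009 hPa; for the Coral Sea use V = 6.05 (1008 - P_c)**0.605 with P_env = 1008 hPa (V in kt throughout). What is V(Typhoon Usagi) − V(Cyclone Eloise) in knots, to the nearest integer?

20 kt

Typhoon Usagi: ΔP = 108; V ≈ 6.9 × 108^0.627 ≈ 129.96 kt.
Cyclone Eloise: ΔP = 120; V ≈ 6.05 × 120^0.605 ≈ 109.56 kt.
Difference ≈ 129.96 − 109.56 = 20.40 → 20 kt.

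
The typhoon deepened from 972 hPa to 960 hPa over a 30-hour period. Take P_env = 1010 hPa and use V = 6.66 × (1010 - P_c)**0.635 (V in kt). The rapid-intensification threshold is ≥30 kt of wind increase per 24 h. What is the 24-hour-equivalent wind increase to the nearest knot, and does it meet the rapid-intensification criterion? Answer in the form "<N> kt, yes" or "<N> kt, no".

10 kt, no

V₁: ΔP = 38, V ≈ 6.66 × 38^0.635 ≈ 67.09 kt.
V₂: ΔP = 50, V ≈ 6.66 × 50^0.635 ≈ 79.86 kt.
ΔV over 30 h = 12.77 kt → 24 h equivalent = 12.77 × 24/30 ≈ 10.22 kt.
10 kt < 30 kt ⇒ not rapid intensification.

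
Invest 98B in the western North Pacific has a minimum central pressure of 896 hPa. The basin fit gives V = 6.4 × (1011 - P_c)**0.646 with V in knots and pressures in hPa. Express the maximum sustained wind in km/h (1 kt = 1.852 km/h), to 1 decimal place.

ΔP = 1011 − 896 = 115 hPa.
V ≈ 6.4 × 115^0.646 = 6.4 × 21.439 ≈ 137.212 kt.
137.212 × 1.852 ≈ 254.12 km/h → 254.1 km/h.

254.1 km/h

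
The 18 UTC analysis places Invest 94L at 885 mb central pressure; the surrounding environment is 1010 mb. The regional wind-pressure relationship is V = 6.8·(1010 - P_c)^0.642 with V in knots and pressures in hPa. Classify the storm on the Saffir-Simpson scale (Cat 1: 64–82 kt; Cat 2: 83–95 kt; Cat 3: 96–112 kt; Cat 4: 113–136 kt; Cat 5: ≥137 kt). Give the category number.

5

ΔP = 1010 − 885 = 125 mb.
V ≈ 6.8 × 125^0.642 = 6.8 × 22.19 ≈ 151 kt.
151 kt falls in the Category 5 band.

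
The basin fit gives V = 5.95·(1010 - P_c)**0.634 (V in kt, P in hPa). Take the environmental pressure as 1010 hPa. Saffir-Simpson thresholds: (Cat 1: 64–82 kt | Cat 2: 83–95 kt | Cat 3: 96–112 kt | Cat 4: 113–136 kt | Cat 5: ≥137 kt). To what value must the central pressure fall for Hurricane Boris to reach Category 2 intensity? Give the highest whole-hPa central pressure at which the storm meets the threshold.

946 hPa

Category 2 begins at V = 83 kt.
Required ΔP = (83/5.95)^(1/0.634) = 13.950^1.577 ≈ 63.87 hPa.
P_c ≤ 1010 − 63.87 = 946.13, so the highest integer P_c is 946 hPa.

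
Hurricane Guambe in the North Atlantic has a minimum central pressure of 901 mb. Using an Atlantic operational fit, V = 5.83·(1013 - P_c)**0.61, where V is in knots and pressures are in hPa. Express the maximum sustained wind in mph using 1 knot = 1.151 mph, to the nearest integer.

119 mph

ΔP = 1013 − 901 = 112 mb.
V ≈ 5.83 × 112^0.61 = 5.83 × 17.784 ≈ 103.679 kt.
103.679 × 1.151 ≈ 119.33 mph → 119 mph.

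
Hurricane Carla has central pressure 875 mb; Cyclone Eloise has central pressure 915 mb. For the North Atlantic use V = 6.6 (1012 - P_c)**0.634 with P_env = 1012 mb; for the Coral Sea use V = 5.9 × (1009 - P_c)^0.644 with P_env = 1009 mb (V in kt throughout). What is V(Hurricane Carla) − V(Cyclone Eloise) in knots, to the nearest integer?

39 kt

Hurricane Carla: ΔP = 137; V ≈ 6.6 × 137^0.634 ≈ 149.36 kt.
Cyclone Eloise: ΔP = 94; V ≈ 5.9 × 94^0.644 ≈ 110.04 kt.
Difference ≈ 149.36 − 110.04 = 39.32 → 39 kt.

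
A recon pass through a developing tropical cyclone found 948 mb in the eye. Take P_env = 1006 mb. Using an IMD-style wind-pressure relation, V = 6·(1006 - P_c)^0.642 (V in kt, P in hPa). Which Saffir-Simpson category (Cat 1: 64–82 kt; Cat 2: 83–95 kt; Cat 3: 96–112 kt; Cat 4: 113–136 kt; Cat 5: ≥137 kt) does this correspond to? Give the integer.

1

ΔP = 1006 − 948 = 58 mb.
V ≈ 6 × 58^0.642 = 6 × 13.56 ≈ 81 kt.
81 kt falls in the Category 1 band.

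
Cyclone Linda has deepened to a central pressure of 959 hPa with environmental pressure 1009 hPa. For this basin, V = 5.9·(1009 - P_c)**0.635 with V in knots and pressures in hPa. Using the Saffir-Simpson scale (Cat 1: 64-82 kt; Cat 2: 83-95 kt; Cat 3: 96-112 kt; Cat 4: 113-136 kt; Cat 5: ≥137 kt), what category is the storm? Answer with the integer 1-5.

1

ΔP = 1009 − 959 = 50 hPa.
V ≈ 5.9 × 50^0.635 = 5.9 × 11.99 ≈ 71 kt.
71 kt falls in the Category 1 band.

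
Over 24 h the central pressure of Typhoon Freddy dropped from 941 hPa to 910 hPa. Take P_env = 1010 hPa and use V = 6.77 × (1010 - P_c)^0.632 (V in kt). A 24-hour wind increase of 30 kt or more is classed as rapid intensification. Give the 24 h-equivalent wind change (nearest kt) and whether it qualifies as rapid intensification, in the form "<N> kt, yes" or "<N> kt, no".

V₁: ΔP = 69, V ≈ 6.77 × 69^0.632 ≈ 98.34 kt.
V₂: ΔP = 100, V ≈ 6.77 × 100^0.632 ≈ 124.33 kt.
ΔV over 24 h = 25.99 kt → 24 h equivalent = 25.99 × 24/24 ≈ 25.99 kt.
26 kt < 30 kt ⇒ not rapid intensification.

26 kt, no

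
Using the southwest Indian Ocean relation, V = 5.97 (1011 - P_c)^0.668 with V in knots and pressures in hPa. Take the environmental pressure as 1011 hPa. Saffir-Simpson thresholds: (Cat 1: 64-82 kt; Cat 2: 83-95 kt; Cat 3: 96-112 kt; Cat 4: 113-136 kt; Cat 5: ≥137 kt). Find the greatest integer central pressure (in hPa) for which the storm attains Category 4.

Category 4 begins at V = 113 kt.
Required ΔP = (113/5.97)^(1/0.668) = 18.928^1.497 ≈ 81.63 hPa.
P_c ≤ 1011 − 81.63 = 929.37, so the highest integer P_c is 929 hPa.

929 hPa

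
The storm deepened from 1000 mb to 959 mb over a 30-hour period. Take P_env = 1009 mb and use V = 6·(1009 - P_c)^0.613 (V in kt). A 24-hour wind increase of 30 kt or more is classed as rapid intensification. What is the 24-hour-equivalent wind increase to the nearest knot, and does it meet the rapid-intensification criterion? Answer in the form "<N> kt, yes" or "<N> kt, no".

34 kt, yes

V₁: ΔP = 9, V ≈ 6 × 9^0.613 ≈ 23.07 kt.
V₂: ΔP = 50, V ≈ 6 × 50^0.613 ≈ 66.01 kt.
ΔV over 30 h = 42.94 kt → 24 h equivalent = 42.94 × 24/30 ≈ 34.35 kt.
34 kt ≥ 30 kt ⇒ rapid intensification.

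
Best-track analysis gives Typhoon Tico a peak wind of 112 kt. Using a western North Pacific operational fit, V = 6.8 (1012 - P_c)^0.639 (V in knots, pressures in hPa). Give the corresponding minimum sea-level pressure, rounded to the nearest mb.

ΔP = (V / 6.8)^(1/0.639) = (112/6.8)^1.565.
112/6.8 = 16.471; 16.471^1.565 ≈ 80.18 mb.
P_c = 1012 − 80.18 = 931.82 ≈ 932 mb.

932 mb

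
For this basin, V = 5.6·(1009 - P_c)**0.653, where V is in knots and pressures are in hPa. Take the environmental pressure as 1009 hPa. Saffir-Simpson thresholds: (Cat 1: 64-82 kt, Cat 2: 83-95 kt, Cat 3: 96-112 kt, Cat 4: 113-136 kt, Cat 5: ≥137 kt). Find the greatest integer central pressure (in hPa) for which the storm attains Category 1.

Category 1 begins at V = 64 kt.
Required ΔP = (64/5.6)^(1/0.653) = 11.429^1.531 ≈ 41.71 hPa.
P_c ≤ 1009 − 41.71 = 967.29, so the highest integer P_c is 967 hPa.

967 hPa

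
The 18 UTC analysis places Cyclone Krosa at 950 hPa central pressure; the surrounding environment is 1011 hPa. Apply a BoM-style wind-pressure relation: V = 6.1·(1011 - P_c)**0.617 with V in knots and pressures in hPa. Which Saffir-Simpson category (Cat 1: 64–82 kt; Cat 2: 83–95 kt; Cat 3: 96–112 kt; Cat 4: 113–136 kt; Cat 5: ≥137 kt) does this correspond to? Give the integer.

ΔP = 1011 − 950 = 61 hPa.
V ≈ 6.1 × 61^0.617 = 6.1 × 12.63 ≈ 77 kt.
77 kt falls in the Category 1 band.

1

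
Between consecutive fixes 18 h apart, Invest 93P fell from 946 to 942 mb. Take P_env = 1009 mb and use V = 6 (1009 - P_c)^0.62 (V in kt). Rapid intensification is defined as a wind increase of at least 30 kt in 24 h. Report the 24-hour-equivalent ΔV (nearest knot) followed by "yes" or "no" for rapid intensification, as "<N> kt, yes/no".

4 kt, no

V₁: ΔP = 63, V ≈ 6 × 63^0.62 ≈ 78.30 kt.
V₂: ΔP = 67, V ≈ 6 × 67^0.62 ≈ 81.34 kt.
ΔV over 18 h = 3.04 kt → 24 h equivalent = 3.04 × 24/18 ≈ 4.05 kt.
4 kt < 30 kt ⇒ not rapid intensification.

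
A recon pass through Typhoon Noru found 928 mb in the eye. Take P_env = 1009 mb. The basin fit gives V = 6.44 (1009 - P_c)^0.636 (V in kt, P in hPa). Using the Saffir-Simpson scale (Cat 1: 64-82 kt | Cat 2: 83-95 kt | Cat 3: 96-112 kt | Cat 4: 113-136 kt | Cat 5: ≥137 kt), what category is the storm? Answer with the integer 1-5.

3

ΔP = 1009 − 928 = 81 mb.
V ≈ 6.44 × 81^0.636 = 6.44 × 16.36 ≈ 105 kt.
105 kt falls in the Category 3 band.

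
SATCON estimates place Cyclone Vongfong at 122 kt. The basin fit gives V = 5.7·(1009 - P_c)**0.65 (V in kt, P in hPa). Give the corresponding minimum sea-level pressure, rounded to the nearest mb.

898 mb

ΔP = (V / 5.7)^(1/0.65) = (122/5.7)^1.538.
122/5.7 = 21.404; 21.404^1.538 ≈ 111.40 mb.
P_c = 1009 − 111.40 = 897.60 ≈ 898 mb.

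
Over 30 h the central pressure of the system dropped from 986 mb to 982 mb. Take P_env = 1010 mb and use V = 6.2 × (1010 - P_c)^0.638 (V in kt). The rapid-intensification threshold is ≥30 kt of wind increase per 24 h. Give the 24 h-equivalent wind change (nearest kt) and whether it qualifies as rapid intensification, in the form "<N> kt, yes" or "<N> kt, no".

4 kt, no

V₁: ΔP = 24, V ≈ 6.2 × 24^0.638 ≈ 47.09 kt.
V₂: ΔP = 28, V ≈ 6.2 × 28^0.638 ≈ 51.96 kt.
ΔV over 30 h = 4.87 kt → 24 h equivalent = 4.87 × 24/30 ≈ 3.90 kt.
4 kt < 30 kt ⇒ not rapid intensification.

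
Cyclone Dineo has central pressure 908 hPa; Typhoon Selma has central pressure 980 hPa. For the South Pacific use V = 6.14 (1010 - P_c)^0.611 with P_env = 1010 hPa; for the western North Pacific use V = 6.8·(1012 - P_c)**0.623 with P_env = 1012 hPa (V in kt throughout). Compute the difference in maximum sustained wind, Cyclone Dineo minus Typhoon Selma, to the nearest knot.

Cyclone Dineo: ΔP = 102; V ≈ 6.14 × 102^0.611 ≈ 103.62 kt.
Typhoon Selma: ΔP = 32; V ≈ 6.8 × 32^0.623 ≈ 58.91 kt.
Difference ≈ 103.62 − 58.91 = 44.71 → 45 kt.

45 kt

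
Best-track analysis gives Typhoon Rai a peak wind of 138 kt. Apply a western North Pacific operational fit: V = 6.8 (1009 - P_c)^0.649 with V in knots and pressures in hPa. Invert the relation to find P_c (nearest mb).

ΔP = (V / 6.8)^(1/0.649) = (138/6.8)^1.541.
138/6.8 = 20.294; 20.294^1.541 ≈ 103.38 mb.
P_c = 1009 − 103.38 = 905.62 ≈ 906 mb.

906 mb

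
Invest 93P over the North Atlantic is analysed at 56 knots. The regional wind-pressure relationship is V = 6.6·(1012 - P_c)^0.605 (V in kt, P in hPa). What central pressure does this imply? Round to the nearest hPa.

ΔP = (V / 6.6)^(1/0.605) = (56/6.6)^1.653.
56/6.6 = 8.485; 8.485^1.653 ≈ 34.27 hPa.
P_c = 1012 − 34.27 = 977.73 ≈ 978 hPa.

978 hPa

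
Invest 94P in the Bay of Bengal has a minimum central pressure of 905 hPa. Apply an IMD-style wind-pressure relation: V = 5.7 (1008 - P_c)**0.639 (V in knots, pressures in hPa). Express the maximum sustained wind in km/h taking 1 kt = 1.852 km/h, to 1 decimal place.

204.0 km/h

ΔP = 1008 − 905 = 103 hPa.
V ≈ 5.7 × 103^0.639 = 5.7 × 19.329 ≈ 110.174 kt.
110.174 × 1.852 ≈ 204.04 km/h → 204.0 km/h.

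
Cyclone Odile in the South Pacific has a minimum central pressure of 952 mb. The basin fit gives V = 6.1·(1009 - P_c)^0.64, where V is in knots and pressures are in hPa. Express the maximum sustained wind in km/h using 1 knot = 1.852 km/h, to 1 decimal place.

ΔP = 1009 − 952 = 57 mb.
V ≈ 6.1 × 57^0.64 = 6.1 × 13.297 ≈ 81.113 kt.
81.113 × 1.852 ≈ 150.22 km/h → 150.2 km/h.

150.2 km/h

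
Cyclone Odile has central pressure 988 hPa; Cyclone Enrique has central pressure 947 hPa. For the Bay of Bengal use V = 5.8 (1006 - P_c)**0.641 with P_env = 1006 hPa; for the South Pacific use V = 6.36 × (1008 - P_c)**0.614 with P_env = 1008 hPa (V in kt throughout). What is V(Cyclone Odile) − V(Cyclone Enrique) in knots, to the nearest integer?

Cyclone Odile: ΔP = 18; V ≈ 5.8 × 18^0.641 ≈ 36.99 kt.
Cyclone Enrique: ΔP = 61; V ≈ 6.36 × 61^0.614 ≈ 79.37 kt.
Difference ≈ 36.99 − 79.37 = -42.38 → -42 kt.

-42 kt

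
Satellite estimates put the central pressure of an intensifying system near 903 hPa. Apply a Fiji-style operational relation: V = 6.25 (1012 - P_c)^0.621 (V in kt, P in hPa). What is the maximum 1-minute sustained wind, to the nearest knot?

115 kt

ΔP = 1012 − 903 = 109 hPa.
109^0.621 ≈ 18.418.
V ≈ 6.25 × 18.418 ≈ 115.1 kt.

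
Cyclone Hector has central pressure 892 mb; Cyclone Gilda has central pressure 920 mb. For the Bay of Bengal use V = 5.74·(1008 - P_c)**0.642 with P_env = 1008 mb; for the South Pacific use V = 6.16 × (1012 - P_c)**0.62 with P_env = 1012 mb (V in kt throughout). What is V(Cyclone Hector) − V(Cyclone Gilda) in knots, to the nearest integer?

20 kt

Cyclone Hector: ΔP = 116; V ≈ 5.74 × 116^0.642 ≈ 121.42 kt.
Cyclone Gilda: ΔP = 92; V ≈ 6.16 × 92^0.62 ≈ 101.66 kt.
Difference ≈ 121.42 − 101.66 = 19.76 → 20 kt.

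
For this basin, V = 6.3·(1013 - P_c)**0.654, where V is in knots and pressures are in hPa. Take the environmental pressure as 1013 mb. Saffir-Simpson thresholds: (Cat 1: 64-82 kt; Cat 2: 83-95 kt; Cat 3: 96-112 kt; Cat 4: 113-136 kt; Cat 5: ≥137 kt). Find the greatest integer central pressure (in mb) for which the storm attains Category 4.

Category 4 begins at V = 113 kt.
Required ΔP = (113/6.3)^(1/0.654) = 17.937^1.529 ≈ 82.61 mb.
P_c ≤ 1013 − 82.61 = 930.39, so the highest integer P_c is 930 mb.

930 mb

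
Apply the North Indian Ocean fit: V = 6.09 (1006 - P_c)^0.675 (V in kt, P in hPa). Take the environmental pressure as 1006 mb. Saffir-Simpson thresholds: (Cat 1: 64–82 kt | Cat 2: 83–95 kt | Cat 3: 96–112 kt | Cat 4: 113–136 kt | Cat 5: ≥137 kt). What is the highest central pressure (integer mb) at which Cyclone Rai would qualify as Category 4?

930 mb

Category 4 begins at V = 113 kt.
Required ΔP = (113/6.09)^(1/0.675) = 18.555^1.481 ≈ 75.72 mb.
P_c ≤ 1006 − 75.72 = 930.28, so the highest integer P_c is 930 mb.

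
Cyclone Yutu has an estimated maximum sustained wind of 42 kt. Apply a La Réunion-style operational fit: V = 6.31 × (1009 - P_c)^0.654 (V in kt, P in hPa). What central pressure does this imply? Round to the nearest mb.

ΔP = (V / 6.31)^(1/0.654) = (42/6.31)^1.529.
42/6.31 = 6.656; 6.656^1.529 ≈ 18.14 mb.
P_c = 1009 − 18.14 = 990.86 ≈ 991 mb.

991 mb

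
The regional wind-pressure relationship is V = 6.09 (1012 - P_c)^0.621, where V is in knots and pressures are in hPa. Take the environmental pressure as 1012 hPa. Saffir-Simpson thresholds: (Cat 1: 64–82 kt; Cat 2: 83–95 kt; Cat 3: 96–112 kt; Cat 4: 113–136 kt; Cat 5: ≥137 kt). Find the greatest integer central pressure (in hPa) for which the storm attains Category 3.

927 hPa

Category 3 begins at V = 96 kt.
Required ΔP = (96/6.09)^(1/0.621) = 15.764^1.610 ≈ 84.84 hPa.
P_c ≤ 1012 − 84.84 = 927.16, so the highest integer P_c is 927 hPa.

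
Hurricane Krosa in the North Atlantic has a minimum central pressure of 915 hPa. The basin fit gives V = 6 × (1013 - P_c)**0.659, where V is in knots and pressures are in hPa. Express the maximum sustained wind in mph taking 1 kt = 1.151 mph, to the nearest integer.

ΔP = 1013 − 915 = 98 hPa.
V ≈ 6 × 98^0.659 = 6 × 20.522 ≈ 123.132 kt.
123.132 × 1.151 ≈ 141.72 mph → 142 mph.

142 mph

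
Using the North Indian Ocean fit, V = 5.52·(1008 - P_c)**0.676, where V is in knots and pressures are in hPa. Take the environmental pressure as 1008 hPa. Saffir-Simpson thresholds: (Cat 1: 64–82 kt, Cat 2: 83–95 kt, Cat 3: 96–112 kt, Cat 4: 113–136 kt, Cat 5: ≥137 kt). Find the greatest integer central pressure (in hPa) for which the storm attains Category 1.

Category 1 begins at V = 64 kt.
Required ΔP = (64/5.52)^(1/0.676) = 11.594^1.479 ≈ 37.53 hPa.
P_c ≤ 1008 − 37.53 = 970.47, so the highest integer P_c is 970 hPa.

970 hPa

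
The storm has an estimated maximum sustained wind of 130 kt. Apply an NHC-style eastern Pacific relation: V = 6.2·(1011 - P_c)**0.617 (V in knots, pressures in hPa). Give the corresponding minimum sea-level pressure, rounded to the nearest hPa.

ΔP = (V / 6.2)^(1/0.617) = (130/6.2)^1.621.
130/6.2 = 20.968; 20.968^1.621 ≈ 138.64 hPa.
P_c = 1011 − 138.64 = 872.36 ≈ 872 hPa.

872 hPa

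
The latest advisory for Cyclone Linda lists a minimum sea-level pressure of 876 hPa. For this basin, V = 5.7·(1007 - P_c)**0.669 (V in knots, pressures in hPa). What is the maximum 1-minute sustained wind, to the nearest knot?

149 kt

ΔP = 1007 − 876 = 131 hPa.
131^0.669 ≈ 26.089.
V ≈ 5.7 × 26.089 ≈ 148.7 kt.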